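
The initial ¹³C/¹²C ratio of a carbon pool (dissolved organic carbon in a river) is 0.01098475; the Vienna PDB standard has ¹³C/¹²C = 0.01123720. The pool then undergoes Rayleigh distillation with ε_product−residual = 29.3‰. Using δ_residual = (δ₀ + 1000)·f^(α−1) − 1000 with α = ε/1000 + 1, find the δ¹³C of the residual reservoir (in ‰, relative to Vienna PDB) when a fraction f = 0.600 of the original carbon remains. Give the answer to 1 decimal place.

δ₀ = (0.01098475/0.01123720 − 1)×1000 = (0.977534 − 1)×1000 = -22.466‰
α − 1 = ε/1000 = 0.0293
f^(α−1) = 0.600^(0.0293) = 0.985144
δ_res = (-22.466 + 1000) × 0.985144 − 1000 = 963.012 − 1000 = -36.99‰

-37.0‰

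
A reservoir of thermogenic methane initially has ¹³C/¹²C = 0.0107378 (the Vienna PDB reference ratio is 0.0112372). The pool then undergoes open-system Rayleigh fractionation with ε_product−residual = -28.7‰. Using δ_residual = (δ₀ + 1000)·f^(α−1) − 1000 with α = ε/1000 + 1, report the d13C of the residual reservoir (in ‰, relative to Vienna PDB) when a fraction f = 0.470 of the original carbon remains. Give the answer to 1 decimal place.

-23.5‰

δ₀ = (0.0107378/0.0112372 − 1)×1000 = (0.955558 − 1)×1000 = -44.442‰
α − 1 = ε/1000 = -0.0287
f^(α−1) = 0.470^(-0.0287) = 1.021906
δ_res = (-44.442 + 1000) × 1.021906 − 1000 = 976.490 − 1000 = -23.51‰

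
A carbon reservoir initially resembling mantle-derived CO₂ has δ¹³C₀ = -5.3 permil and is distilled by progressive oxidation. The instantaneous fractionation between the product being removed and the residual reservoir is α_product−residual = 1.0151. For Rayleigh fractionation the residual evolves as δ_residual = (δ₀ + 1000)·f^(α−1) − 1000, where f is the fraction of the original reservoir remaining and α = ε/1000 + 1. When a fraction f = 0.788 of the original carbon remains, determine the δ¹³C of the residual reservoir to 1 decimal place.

-8.9 permil

Rayleigh residual: δ_res = (δ₀ + 1000)·f^(α−1) − 1000
α − 1 = 0.01510
f^(α−1) = 0.788^(0.01510) = 0.996409
δ_res = (-5.3 + 1000) × 0.996409 − 1000 = 991.128 − 1000 = -8.87 permil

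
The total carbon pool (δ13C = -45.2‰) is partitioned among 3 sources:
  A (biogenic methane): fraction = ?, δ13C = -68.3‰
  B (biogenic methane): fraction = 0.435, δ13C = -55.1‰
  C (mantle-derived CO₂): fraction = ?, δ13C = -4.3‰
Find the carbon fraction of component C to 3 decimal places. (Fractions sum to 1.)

0.271

Let f_C and f_A be the unknown fractions; fractions sum to 1 so f_C + f_A = 0.565.
Mass balance: Σ fᵢ·δᵢ = δ_bulk ⇒ f_C·(-4.3) + f_A·(-68.3) = -45.2 − (-23.968) = -21.232
Substitute f_A = 0.565 − f_C:
f_C·(-4.3 − -68.3) = -21.232 − 0.565×(-68.3) = 17.358
f_C = 17.358 / 64.0 = 0.2712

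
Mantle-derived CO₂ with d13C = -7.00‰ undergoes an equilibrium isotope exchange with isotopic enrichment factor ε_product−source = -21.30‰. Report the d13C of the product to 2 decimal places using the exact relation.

-28.15‰

Exactly, δ_product = (δ_source + 1000)·(ε/1000 + 1) − 1000.
δ_product = (-7.00 + 1000) × (-21.30/1000 + 1) − 1000
δ_product = -28.151‰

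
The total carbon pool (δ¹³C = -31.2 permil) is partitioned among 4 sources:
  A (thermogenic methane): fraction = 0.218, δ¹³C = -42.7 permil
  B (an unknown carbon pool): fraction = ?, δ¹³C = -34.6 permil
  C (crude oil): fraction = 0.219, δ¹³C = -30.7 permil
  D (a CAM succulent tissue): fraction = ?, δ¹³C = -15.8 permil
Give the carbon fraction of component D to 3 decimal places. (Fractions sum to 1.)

0.229

Let f_D and f_B be the unknown fractions; fractions sum to 1 so f_D + f_B = 0.563.
Mass balance: Σ fᵢ·δᵢ = δ_bulk ⇒ f_D·(-15.8) + f_B·(-34.6) = -31.2 − (-16.032) = -15.168
Substitute f_B = 0.563 − f_D:
f_D·(-15.8 − -34.6) = -15.168 − 0.563×(-34.6) = 4.312
f_D = 4.312 / 18.8 = 0.2293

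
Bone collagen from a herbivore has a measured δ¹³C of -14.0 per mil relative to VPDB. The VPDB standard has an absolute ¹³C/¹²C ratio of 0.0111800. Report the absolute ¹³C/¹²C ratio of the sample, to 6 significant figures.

R_sample = R_standard × (δ¹³C/1000 + 1)
R_sample = 0.0111800 × (-14.0/1000 + 1) = 0.0111800 × 0.986000
R_sample = 0.0110235

0.0110235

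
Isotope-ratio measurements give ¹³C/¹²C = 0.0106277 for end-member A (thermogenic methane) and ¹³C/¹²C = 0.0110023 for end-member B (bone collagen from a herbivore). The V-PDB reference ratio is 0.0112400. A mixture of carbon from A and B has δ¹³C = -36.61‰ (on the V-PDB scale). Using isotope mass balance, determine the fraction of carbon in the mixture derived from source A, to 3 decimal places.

δ_A = (0.0106277/0.0112400 − 1)×1000 = (0.945525 − 1)×1000 = -54.475‰
δ_B = (0.0110023/0.0112400 − 1)×1000 = (0.978852 − 1)×1000 = -21.148‰
f_A = (δ_mix − δ_B)/(δ_A − δ_B) = (-36.61 − (-21.148))/(-54.475 − (-21.148))
f_A = -15.462 / -33.327 = 0.4640

0.464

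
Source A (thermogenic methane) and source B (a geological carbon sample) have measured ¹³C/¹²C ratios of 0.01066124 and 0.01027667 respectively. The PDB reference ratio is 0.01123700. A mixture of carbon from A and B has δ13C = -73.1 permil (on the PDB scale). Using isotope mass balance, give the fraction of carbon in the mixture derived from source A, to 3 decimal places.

δ_A = (0.01066124/0.01123700 − 1)×1000 = (0.948762 − 1)×1000 = -51.238 permil
δ_B = (0.01027667/0.01123700 − 1)×1000 = (0.914539 − 1)×1000 = -85.461 permil
f_A = (δ_mix − δ_B)/(δ_A − δ_B) = (-73.1 − (-85.461))/(-51.238 − (-85.461))
f_A = 12.361 / 34.224 = 0.3612

0.361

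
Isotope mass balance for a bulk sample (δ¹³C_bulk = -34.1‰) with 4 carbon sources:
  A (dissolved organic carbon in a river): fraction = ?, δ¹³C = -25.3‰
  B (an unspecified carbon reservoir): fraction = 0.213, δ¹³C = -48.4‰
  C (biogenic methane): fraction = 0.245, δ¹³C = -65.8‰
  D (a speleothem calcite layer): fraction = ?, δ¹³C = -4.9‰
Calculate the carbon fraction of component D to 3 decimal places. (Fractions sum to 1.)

0.296

Let f_D and f_A be the unknown fractions; fractions sum to 1 so f_D + f_A = 0.542.
Mass balance: Σ fᵢ·δᵢ = δ_bulk ⇒ f_D·(-4.9) + f_A·(-25.3) = -34.1 − (-26.430) = -7.670
Substitute f_A = 0.542 − f_D:
f_D·(-4.9 − -25.3) = -7.670 − 0.542×(-25.3) = 6.043
f_D = 6.043 / 20.4 = 0.2962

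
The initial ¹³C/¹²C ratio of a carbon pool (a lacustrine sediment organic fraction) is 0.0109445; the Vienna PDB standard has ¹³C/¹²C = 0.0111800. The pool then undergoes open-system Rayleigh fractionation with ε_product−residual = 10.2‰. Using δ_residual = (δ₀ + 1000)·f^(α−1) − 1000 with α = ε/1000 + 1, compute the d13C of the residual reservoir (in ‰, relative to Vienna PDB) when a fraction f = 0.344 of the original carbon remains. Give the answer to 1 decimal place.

δ₀ = (0.0109445/0.0111800 − 1)×1000 = (0.978936 − 1)×1000 = -21.064‰
α − 1 = ε/1000 = 0.0102
f^(α−1) = 0.344^(0.0102) = 0.989174
δ_res = (-21.064 + 1000) × 0.989174 − 1000 = 968.338 − 1000 = -31.66‰

-31.7‰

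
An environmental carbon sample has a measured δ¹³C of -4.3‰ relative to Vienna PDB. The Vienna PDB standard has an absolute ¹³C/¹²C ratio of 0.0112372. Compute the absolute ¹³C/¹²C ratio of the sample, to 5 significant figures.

R_sample = R_standard × (δ¹³C/1000 + 1)
R_sample = 0.0112372 × (-4.3/1000 + 1) = 0.0112372 × 0.995700
R_sample = 0.0111889

0.011189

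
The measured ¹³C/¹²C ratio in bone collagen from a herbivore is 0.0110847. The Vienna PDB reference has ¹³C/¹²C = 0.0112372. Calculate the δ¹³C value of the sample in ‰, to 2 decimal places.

δ¹³C = (R_sample / R_standard − 1) × 1000
R_sample / R_standard = 0.0110847 / 0.0112372 = 0.986429
δ¹³C = (0.986429 − 1) × 1000 = -13.571‰

-13.57‰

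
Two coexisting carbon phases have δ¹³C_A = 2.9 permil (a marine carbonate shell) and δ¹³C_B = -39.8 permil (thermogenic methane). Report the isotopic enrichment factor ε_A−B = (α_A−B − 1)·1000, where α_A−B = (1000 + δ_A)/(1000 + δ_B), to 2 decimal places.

α_A−B = (1000 + 2.9) / (1000 + -39.8) = 1002.9 / 960.2 = 1.044470
ε_A−B = (1.044470 − 1) × 1000 = 44.470 permil
(The approximation ε ≈ δ_A − δ_B would give 42.7 permil.)

44.47 permil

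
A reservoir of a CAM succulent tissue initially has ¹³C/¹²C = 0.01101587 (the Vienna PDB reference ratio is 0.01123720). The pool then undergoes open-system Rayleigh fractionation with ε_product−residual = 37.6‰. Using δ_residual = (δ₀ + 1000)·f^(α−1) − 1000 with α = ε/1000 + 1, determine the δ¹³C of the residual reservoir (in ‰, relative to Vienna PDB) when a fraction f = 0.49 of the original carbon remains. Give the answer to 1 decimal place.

-45.6‰

δ₀ = (0.01101587/0.01123720 − 1)×1000 = (0.980304 − 1)×1000 = -19.696‰
α − 1 = ε/1000 = 0.0376
f^(α−1) = 0.49^(0.0376) = 0.973535
δ_res = (-19.696 + 1000) × 0.973535 − 1000 = 954.360 − 1000 = -45.64‰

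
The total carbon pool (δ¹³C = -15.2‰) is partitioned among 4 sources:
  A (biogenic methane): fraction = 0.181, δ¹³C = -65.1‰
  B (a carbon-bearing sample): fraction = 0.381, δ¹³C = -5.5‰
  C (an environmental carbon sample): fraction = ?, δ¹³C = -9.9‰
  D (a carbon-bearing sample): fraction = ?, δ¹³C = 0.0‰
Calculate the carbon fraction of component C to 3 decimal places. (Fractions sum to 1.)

0.133

Let f_C and f_D be the unknown fractions; fractions sum to 1 so f_C + f_D = 0.438.
Mass balance: Σ fᵢ·δᵢ = δ_bulk ⇒ f_C·(-9.9) + f_D·(0.0) = -15.2 − (-13.879) = -1.321
Substitute f_D = 0.438 − f_C:
f_C·(-9.9 − 0.0) = -1.321 − 0.438×(0.0) = -1.321
f_C = -1.321 / -9.9 = 0.1335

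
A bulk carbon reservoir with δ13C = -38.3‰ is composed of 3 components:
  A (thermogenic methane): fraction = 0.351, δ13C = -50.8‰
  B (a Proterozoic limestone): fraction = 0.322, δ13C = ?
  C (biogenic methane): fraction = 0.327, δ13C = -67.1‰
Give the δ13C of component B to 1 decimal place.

Isotope mass balance: δ_bulk = Σ fᵢ·δᵢ.
-38.3 = 0.351×(-50.8) + 0.322×δ_B + 0.327×(-67.1)
0.322·δ_B = -38.3 − (-39.772) = 1.472
δ_B = 1.472 / 0.322 = 4.57‰

4.6‰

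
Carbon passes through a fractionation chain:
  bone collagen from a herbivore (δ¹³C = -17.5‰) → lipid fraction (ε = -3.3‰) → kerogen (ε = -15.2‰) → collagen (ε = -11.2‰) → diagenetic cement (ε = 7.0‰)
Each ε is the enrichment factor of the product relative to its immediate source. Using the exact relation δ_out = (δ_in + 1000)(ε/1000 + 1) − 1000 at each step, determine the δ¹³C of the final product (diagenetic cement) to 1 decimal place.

-39.8‰

step 1: δ = (-17.50 + 1000)·(-3.3/1000 + 1) − 1000 = -20.74‰
step 2: δ = (-20.74 + 1000)·(-15.2/1000 + 1) − 1000 = -35.63‰
step 3: δ = (-35.63 + 1000)·(-11.2/1000 + 1) − 1000 = -46.43‰
step 4: δ = (-46.43 + 1000)·(7.0/1000 + 1) − 1000 = -39.75‰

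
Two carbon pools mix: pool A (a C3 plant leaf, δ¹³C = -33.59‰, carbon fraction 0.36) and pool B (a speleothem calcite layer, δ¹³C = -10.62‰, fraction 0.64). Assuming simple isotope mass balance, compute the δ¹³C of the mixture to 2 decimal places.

δ_mix = f_A·δ_A + f_B·δ_B
δ_mix = 0.36 × (-33.59) + 0.64 × (-10.62)
δ_mix = -12.092 + -6.797 = -18.889‰

-18.89‰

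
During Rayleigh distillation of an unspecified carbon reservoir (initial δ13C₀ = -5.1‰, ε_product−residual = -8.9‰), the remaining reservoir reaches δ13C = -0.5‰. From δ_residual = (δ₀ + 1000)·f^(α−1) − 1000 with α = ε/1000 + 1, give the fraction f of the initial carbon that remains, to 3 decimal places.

0.596

α − 1 = ε/1000 = -0.0089
(δ_res + 1000)/(δ₀ + 1000) = (-0.5 + 1000)/(-5.1 + 1000) = 999.5/994.9 = 1.004624
f = 1.004624^(1/-0.0089) = exp(ln(1.004624)/-0.0089) = exp(0.00461/-0.0089)
f = exp(-0.5183) = 0.5955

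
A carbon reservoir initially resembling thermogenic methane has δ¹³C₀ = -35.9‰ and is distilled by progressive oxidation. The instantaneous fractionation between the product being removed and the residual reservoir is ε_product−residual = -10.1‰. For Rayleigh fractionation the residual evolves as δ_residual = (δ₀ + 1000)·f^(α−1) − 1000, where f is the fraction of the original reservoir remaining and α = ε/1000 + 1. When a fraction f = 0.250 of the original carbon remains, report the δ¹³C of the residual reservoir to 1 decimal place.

Rayleigh residual: δ_res = (δ₀ + 1000)·f^(α−1) − 1000
α = ε/1000 + 1 = 0.98990, so α − 1 = -0.01010
f^(α−1) = 0.250^(-0.01010) = 1.014100
δ_res = (-35.9 + 1000) × 1.014100 − 1000 = 977.694 − 1000 = -22.31‰

-22.3‰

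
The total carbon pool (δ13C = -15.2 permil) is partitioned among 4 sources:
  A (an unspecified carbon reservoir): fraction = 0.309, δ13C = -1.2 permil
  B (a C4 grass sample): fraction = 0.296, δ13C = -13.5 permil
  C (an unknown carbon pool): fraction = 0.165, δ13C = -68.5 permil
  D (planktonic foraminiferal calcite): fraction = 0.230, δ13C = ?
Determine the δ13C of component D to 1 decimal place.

Isotope mass balance: δ_bulk = Σ fᵢ·δᵢ.
-15.2 = 0.309×(-1.2) + 0.296×(-13.5) + 0.165×(-68.5) + 0.230×δ_D
0.230·δ_D = -15.2 − (-15.669) = 0.469
δ_D = 0.469 / 0.230 = 2.04 permil

2.0 permil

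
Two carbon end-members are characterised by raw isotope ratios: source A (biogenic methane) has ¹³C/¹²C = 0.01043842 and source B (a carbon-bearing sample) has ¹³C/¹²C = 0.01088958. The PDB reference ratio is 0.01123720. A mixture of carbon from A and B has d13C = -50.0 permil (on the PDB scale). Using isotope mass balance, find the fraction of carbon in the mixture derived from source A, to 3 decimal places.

δ_A = (0.01043842/0.01123720 − 1)×1000 = (0.928916 − 1)×1000 = -71.084 permil
δ_B = (0.01088958/0.01123720 − 1)×1000 = (0.969065 − 1)×1000 = -30.935 permil
f_A = (δ_mix − δ_B)/(δ_A − δ_B) = (-50.0 − (-30.935))/(-71.084 − (-30.935))
f_A = -19.065 / -40.149 = 0.4749

0.475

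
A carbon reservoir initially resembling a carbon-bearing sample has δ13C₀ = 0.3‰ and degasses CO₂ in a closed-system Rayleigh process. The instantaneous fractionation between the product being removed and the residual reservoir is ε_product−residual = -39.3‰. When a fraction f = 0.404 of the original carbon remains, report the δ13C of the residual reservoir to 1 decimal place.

36.6‰

Rayleigh residual: δ_res = (δ₀ + 1000)·f^(α−1) − 1000
α = ε/1000 + 1 = 0.96070, so α − 1 = -0.03930
f^(α−1) = 0.404^(-0.03930) = 1.036261
δ_res = (0.3 + 1000) × 1.036261 − 1000 = 1036.572 − 1000 = 36.57‰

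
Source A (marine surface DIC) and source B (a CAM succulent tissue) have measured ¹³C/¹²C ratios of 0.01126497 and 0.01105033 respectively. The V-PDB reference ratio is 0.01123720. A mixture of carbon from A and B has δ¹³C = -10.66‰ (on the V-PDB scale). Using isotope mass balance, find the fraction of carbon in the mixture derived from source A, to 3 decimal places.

δ_A = (0.01126497/0.01123720 − 1)×1000 = (1.002471 − 1)×1000 = 2.471‰
δ_B = (0.01105033/0.01123720 − 1)×1000 = (0.983370 − 1)×1000 = -16.630‰
f_A = (δ_mix − δ_B)/(δ_A − δ_B) = (-10.66 − (-16.630))/(2.471 − (-16.630))
f_A = 5.970 / 19.101 = 0.3125

0.313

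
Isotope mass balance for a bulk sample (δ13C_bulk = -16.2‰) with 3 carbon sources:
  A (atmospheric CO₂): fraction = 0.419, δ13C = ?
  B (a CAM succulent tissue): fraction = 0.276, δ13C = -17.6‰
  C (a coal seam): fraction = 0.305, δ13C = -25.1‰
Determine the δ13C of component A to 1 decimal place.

Isotope mass balance: δ_bulk = Σ fᵢ·δᵢ.
-16.2 = 0.419×δ_A + 0.276×(-17.6) + 0.305×(-25.1)
0.419·δ_A = -16.2 − (-12.513) = -3.687
δ_A = -3.687 / 0.419 = -8.80‰

-8.8‰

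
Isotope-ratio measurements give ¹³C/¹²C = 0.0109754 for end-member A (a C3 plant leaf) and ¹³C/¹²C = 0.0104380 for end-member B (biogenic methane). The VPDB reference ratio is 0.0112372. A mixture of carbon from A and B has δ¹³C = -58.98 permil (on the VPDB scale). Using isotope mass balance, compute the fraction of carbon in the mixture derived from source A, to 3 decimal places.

δ_A = (0.0109754/0.0112372 − 1)×1000 = (0.976702 − 1)×1000 = -23.298 permil
δ_B = (0.0104380/0.0112372 − 1)×1000 = (0.928879 − 1)×1000 = -71.121 permil
f_A = (δ_mix − δ_B)/(δ_A − δ_B) = (-58.98 − (-71.121))/(-23.298 − (-71.121))
f_A = 12.141 / 47.823 = 0.2539

0.254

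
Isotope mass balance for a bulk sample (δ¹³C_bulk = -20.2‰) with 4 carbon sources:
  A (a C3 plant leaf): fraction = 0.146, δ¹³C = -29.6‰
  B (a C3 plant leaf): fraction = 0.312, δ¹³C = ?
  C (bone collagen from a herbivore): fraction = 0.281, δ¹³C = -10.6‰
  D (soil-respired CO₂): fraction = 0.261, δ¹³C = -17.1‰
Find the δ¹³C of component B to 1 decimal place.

-27.0‰

Isotope mass balance: δ_bulk = Σ fᵢ·δᵢ.
-20.2 = 0.146×(-29.6) + 0.312×δ_B + 0.281×(-10.6) + 0.261×(-17.1)
0.312·δ_B = -20.2 − (-11.763) = -8.437
δ_B = -8.437 / 0.312 = -27.04‰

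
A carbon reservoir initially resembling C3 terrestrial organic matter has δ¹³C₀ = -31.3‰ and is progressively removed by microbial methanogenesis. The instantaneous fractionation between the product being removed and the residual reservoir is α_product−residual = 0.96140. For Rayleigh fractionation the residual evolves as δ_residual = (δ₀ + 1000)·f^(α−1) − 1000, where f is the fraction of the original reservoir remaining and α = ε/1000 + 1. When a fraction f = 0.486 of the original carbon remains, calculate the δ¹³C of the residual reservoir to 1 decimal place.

-3.9‰

Rayleigh residual: δ_res = (δ₀ + 1000)·f^(α−1) − 1000
α − 1 = -0.03860
f^(α−1) = 0.486^(-0.03860) = 1.028243
δ_res = (-31.3 + 1000) × 1.028243 − 1000 = 996.059 − 1000 = -3.94‰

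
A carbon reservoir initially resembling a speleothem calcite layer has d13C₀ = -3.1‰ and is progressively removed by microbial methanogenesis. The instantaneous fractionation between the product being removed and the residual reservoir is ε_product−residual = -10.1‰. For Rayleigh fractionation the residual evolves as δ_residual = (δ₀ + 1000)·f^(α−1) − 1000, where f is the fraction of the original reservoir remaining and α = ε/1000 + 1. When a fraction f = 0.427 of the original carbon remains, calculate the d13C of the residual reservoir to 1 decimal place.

5.5‰

Rayleigh residual: δ_res = (δ₀ + 1000)·f^(α−1) − 1000
α = ε/1000 + 1 = 0.98990, so α − 1 = -0.01010
f^(α−1) = 0.427^(-0.01010) = 1.008632
δ_res = (-3.1 + 1000) × 1.008632 − 1000 = 1005.505 − 1000 = 5.51‰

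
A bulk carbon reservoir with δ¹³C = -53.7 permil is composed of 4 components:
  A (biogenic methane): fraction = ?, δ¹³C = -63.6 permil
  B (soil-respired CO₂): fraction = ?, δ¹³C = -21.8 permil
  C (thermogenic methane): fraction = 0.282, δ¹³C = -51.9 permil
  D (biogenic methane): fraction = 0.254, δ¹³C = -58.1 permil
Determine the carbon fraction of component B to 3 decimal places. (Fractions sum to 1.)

0.124

Let f_B and f_A be the unknown fractions; fractions sum to 1 so f_B + f_A = 0.464.
Mass balance: Σ fᵢ·δᵢ = δ_bulk ⇒ f_B·(-21.8) + f_A·(-63.6) = -53.7 − (-29.393) = -24.307
Substitute f_A = 0.464 − f_B:
f_B·(-21.8 − -63.6) = -24.307 − 0.464×(-63.6) = 5.204
f_B = 5.204 / 41.8 = 0.1245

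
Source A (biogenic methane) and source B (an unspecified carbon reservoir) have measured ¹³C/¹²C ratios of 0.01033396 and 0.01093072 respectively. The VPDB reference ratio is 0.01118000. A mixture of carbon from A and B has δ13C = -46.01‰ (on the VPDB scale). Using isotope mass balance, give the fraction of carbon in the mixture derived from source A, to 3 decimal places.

0.444

δ_A = (0.01033396/0.01118000 − 1)×1000 = (0.924326 − 1)×1000 = -75.674‰
δ_B = (0.01093072/0.01118000 − 1)×1000 = (0.977703 − 1)×1000 = -22.297‰
f_A = (δ_mix − δ_B)/(δ_A − δ_B) = (-46.01 − (-22.297))/(-75.674 − (-22.297))
f_A = -23.713 / -53.377 = 0.4443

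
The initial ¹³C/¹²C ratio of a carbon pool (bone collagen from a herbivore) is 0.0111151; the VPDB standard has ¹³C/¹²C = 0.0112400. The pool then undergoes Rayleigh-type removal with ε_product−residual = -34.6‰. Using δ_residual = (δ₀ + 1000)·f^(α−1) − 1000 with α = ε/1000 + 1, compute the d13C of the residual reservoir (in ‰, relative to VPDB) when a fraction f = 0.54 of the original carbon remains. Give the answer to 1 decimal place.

10.2‰

δ₀ = (0.0111151/0.0112400 − 1)×1000 = (0.988888 − 1)×1000 = -11.112‰
α − 1 = ε/1000 = -0.0346
f^(α−1) = 0.54^(-0.0346) = 1.021549
δ_res = (-11.112 + 1000) × 1.021549 − 1000 = 1010.197 − 1000 = 10.20‰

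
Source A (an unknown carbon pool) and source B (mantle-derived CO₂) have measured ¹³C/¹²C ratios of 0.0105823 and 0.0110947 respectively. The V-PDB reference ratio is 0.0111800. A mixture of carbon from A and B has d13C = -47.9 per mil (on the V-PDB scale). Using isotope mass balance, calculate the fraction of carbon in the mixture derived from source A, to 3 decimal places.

δ_A = (0.0105823/0.0111800 − 1)×1000 = (0.946538 − 1)×1000 = -53.462 per mil
δ_B = (0.0110947/0.0111800 − 1)×1000 = (0.992370 − 1)×1000 = -7.630 per mil
f_A = (δ_mix − δ_B)/(δ_A − δ_B) = (-47.9 − (-7.630))/(-53.462 − (-7.630))
f_A = -40.270 / -45.832 = 0.8787

0.879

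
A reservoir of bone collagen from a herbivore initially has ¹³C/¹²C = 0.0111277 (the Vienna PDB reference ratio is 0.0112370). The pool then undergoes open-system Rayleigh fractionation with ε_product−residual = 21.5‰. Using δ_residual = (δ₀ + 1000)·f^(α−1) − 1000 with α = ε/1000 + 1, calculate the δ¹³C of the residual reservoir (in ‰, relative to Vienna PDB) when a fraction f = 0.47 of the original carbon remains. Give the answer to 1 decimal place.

-25.7‰

δ₀ = (0.0111277/0.0112370 − 1)×1000 = (0.990273 − 1)×1000 = -9.727‰
α − 1 = ε/1000 = 0.0215
f^(α−1) = 0.47^(0.0215) = 0.983898
δ_res = (-9.727 + 1000) × 0.983898 − 1000 = 974.328 − 1000 = -25.67‰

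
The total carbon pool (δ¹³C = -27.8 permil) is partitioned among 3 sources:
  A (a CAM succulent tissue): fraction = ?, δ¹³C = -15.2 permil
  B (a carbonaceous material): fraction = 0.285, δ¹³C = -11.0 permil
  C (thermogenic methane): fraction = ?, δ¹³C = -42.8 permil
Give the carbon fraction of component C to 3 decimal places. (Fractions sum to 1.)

Let f_C and f_A be the unknown fractions; fractions sum to 1 so f_C + f_A = 0.715.
Mass balance: Σ fᵢ·δᵢ = δ_bulk ⇒ f_C·(-42.8) + f_A·(-15.2) = -27.8 − (-3.135) = -24.665
Substitute f_A = 0.715 − f_C:
f_C·(-42.8 − -15.2) = -24.665 − 0.715×(-15.2) = -13.797
f_C = -13.797 / -27.6 = 0.4999

0.500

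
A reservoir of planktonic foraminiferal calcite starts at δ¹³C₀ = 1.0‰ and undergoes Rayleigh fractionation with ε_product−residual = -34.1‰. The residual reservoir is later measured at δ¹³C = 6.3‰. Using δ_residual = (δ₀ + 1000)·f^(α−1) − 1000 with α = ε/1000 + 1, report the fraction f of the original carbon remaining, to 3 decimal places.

0.857

α − 1 = ε/1000 = -0.0341
(δ_res + 1000)/(δ₀ + 1000) = (6.3 + 1000)/(1.0 + 1000) = 1006.3/1001.0 = 1.005295
f = 1.005295^(1/-0.0341) = exp(ln(1.005295)/-0.0341) = exp(0.00528/-0.0341)
f = exp(-0.1549) = 0.8565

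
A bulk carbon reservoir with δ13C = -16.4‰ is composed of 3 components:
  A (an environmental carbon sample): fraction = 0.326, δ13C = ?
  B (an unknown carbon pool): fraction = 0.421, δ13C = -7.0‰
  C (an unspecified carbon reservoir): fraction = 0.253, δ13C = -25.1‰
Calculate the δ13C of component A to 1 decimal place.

Isotope mass balance: δ_bulk = Σ fᵢ·δᵢ.
-16.4 = 0.326×δ_A + 0.421×(-7.0) + 0.253×(-25.1)
0.326·δ_A = -16.4 − (-9.297) = -7.103
δ_A = -7.103 / 0.326 = -21.79‰

-21.8‰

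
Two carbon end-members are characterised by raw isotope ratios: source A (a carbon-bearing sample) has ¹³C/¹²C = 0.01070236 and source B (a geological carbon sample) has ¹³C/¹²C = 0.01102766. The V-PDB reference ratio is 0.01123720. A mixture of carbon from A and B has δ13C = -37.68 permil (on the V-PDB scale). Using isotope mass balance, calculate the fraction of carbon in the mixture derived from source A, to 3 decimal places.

0.657

δ_A = (0.01070236/0.01123720 − 1)×1000 = (0.952405 − 1)×1000 = -47.595 permil
δ_B = (0.01102766/0.01123720 − 1)×1000 = (0.981353 − 1)×1000 = -18.647 permil
f_A = (δ_mix − δ_B)/(δ_A − δ_B) = (-37.68 − (-18.647))/(-47.595 − (-18.647))
f_A = -19.033 / -28.948 = 0.6575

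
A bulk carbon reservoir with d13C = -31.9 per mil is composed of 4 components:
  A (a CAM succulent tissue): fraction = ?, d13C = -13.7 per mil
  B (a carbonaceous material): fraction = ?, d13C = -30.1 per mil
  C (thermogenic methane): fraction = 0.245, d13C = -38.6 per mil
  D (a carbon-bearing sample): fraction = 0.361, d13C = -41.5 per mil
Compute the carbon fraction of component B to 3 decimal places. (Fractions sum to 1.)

Let f_B and f_A be the unknown fractions; fractions sum to 1 so f_B + f_A = 0.394.
Mass balance: Σ fᵢ·δᵢ = δ_bulk ⇒ f_B·(-30.1) + f_A·(-13.7) = -31.9 − (-24.438) = -7.462
Substitute f_A = 0.394 − f_B:
f_B·(-30.1 − -13.7) = -7.462 − 0.394×(-13.7) = -2.064
f_B = -2.064 / -16.4 = 0.1258

0.126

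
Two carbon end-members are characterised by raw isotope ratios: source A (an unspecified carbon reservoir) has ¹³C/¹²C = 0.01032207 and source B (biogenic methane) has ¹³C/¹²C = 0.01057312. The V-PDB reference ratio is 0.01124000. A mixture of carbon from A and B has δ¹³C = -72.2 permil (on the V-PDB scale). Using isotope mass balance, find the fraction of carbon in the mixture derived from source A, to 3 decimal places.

0.576

δ_A = (0.01032207/0.01124000 − 1)×1000 = (0.918334 − 1)×1000 = -81.666 permil
δ_B = (0.01057312/0.01124000 − 1)×1000 = (0.940669 − 1)×1000 = -59.331 permil
f_A = (δ_mix − δ_B)/(δ_A − δ_B) = (-72.2 − (-59.331))/(-81.666 − (-59.331))
f_A = -12.869 / -22.335 = 0.5762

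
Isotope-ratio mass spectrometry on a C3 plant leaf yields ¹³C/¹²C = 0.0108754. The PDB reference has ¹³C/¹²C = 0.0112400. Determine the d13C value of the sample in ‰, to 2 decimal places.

-32.44‰

d13C = (R_sample / R_standard − 1) × 1000
R_sample / R_standard = 0.0108754 / 0.0112400 = 0.967562
d13C = (0.967562 − 1) × 1000 = -32.438‰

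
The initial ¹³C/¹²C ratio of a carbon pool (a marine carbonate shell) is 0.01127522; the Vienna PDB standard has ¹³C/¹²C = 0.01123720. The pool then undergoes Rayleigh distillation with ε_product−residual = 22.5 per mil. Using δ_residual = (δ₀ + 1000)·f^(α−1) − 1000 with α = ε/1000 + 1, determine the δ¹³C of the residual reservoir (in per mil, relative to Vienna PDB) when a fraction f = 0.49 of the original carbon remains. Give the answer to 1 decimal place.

δ₀ = (0.01127522/0.01123720 − 1)×1000 = (1.003383 − 1)×1000 = 3.383 per mil
α − 1 = ε/1000 = 0.0225
f^(α−1) = 0.49^(0.0225) = 0.984078
δ_res = (3.383 + 1000) × 0.984078 − 1000 = 987.407 − 1000 = -12.59 per mil

-12.6 per mil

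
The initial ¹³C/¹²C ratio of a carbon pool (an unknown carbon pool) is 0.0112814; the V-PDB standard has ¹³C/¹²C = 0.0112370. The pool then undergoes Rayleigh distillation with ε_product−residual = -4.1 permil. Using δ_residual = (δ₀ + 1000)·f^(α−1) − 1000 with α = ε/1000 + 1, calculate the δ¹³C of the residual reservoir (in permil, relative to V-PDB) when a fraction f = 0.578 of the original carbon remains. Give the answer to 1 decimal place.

δ₀ = (0.0112814/0.0112370 − 1)×1000 = (1.003951 − 1)×1000 = 3.951 permil
α − 1 = ε/1000 = -0.0041
f^(α−1) = 0.578^(-0.0041) = 1.002250
δ_res = (3.951 + 1000) × 1.002250 − 1000 = 1006.210 − 1000 = 6.21 permil

6.2 permil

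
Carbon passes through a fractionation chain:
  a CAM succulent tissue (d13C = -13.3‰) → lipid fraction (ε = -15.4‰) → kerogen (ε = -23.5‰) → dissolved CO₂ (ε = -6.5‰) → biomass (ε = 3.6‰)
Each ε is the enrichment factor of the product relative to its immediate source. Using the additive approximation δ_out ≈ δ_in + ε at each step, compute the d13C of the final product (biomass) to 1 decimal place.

-55.1‰

step 1: δ ≈ -13.3 + (-15.4) = -28.7‰
step 2: δ ≈ -28.7 + (-23.5) = -52.2‰
step 3: δ ≈ -52.2 + (-6.5) = -58.7‰
step 4: δ ≈ -58.7 + (3.6) = -55.1‰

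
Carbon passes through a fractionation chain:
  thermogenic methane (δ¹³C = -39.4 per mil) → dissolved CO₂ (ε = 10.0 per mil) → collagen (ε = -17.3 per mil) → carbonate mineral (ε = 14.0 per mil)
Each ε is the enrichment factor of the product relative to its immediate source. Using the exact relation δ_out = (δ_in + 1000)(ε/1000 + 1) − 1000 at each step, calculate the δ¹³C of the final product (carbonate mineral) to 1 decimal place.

step 1: δ = (-39.40 + 1000)·(10.0/1000 + 1) − 1000 = -29.79 per mil
step 2: δ = (-29.79 + 1000)·(-17.3/1000 + 1) − 1000 = -46.58 per mil
step 3: δ = (-46.58 + 1000)·(14.0/1000 + 1) − 1000 = -33.23 per mil

-33.2 per mil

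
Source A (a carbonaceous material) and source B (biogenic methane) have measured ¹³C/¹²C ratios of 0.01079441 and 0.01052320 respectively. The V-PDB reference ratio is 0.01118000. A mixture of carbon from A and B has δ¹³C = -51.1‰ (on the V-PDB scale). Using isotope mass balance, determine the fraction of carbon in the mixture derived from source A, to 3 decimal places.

0.315

δ_A = (0.01079441/0.01118000 − 1)×1000 = (0.965511 − 1)×1000 = -34.489‰
δ_B = (0.01052320/0.01118000 − 1)×1000 = (0.941252 − 1)×1000 = -58.748‰
f_A = (δ_mix − δ_B)/(δ_A − δ_B) = (-51.1 − (-58.748))/(-34.489 − (-58.748))
f_A = 7.648 / 24.258 = 0.3153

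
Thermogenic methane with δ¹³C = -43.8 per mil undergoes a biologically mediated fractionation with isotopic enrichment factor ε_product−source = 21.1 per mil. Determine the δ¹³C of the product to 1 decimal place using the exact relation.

-23.6 per mil

Exactly, δ_product = (δ_source + 1000)·(ε/1000 + 1) − 1000.
δ_product = (-43.8 + 1000) × (21.1/1000 + 1) − 1000
δ_product = -23.62 per mil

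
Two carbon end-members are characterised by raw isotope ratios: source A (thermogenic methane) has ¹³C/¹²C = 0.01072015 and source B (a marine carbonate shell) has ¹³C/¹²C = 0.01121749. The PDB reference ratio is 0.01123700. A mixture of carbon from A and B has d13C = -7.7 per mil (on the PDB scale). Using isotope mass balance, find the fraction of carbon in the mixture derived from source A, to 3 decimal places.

δ_A = (0.01072015/0.01123700 − 1)×1000 = (0.954005 − 1)×1000 = -45.995 per mil
δ_B = (0.01121749/0.01123700 − 1)×1000 = (0.998264 − 1)×1000 = -1.736 per mil
f_A = (δ_mix − δ_B)/(δ_A − δ_B) = (-7.7 − (-1.736))/(-45.995 − (-1.736))
f_A = -5.964 / -44.259 = 0.1347

0.135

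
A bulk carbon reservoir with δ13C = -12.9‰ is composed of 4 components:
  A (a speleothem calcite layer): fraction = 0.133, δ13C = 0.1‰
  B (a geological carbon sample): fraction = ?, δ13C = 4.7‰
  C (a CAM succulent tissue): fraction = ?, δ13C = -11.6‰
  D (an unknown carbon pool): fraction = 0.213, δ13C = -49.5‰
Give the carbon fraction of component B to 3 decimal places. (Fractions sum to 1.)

Let f_B and f_C be the unknown fractions; fractions sum to 1 so f_B + f_C = 0.654.
Mass balance: Σ fᵢ·δᵢ = δ_bulk ⇒ f_B·(4.7) + f_C·(-11.6) = -12.9 − (-10.530) = -2.370
Substitute f_C = 0.654 − f_B:
f_B·(4.7 − -11.6) = -2.370 − 0.654×(-11.6) = 5.217
f_B = 5.217 / 16.3 = 0.3200

0.320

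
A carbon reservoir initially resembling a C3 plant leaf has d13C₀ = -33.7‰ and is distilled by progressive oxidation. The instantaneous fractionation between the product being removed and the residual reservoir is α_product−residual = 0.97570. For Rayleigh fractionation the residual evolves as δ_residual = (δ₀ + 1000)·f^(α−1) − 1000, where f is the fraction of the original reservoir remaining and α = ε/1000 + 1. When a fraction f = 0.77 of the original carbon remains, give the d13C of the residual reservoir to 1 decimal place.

Rayleigh residual: δ_res = (δ₀ + 1000)·f^(α−1) − 1000
α − 1 = -0.02430
f^(α−1) = 0.77^(-0.02430) = 1.006371
δ_res = (-33.7 + 1000) × 1.006371 − 1000 = 972.457 − 1000 = -27.54‰

-27.5‰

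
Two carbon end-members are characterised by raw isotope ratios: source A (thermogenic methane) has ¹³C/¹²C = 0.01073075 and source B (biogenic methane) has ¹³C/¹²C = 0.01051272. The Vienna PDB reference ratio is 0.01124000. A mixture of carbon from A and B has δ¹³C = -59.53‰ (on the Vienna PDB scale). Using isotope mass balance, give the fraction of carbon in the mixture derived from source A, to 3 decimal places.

0.267

δ_A = (0.01073075/0.01124000 − 1)×1000 = (0.954693 − 1)×1000 = -45.307‰
δ_B = (0.01051272/0.01124000 − 1)×1000 = (0.935295 − 1)×1000 = -64.705‰
f_A = (δ_mix − δ_B)/(δ_A − δ_B) = (-59.53 − (-64.705))/(-45.307 − (-64.705))
f_A = 5.175 / 19.398 = 0.2668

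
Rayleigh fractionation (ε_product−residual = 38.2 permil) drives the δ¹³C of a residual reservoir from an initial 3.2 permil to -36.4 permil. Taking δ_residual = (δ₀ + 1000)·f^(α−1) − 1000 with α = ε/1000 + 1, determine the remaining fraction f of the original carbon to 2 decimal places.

α − 1 = ε/1000 = 0.0382
(δ_res + 1000)/(δ₀ + 1000) = (-36.4 + 1000)/(3.2 + 1000) = 963.6/1003.2 = 0.960526
f = 0.960526^(1/0.0382) = exp(ln(0.960526)/0.0382) = exp(-0.04027/0.0382)
f = exp(-1.0543) = 0.3484

0.35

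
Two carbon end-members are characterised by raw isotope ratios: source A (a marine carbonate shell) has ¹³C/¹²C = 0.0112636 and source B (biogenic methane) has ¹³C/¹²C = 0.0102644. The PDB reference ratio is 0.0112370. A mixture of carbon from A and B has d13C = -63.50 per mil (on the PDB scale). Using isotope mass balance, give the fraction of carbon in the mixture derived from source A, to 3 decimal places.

δ_A = (0.0112636/0.0112370 − 1)×1000 = (1.002367 − 1)×1000 = 2.367 per mil
δ_B = (0.0102644/0.0112370 − 1)×1000 = (0.913447 − 1)×1000 = -86.553 per mil
f_A = (δ_mix − δ_B)/(δ_A − δ_B) = (-63.50 − (-86.553))/(2.367 − (-86.553))
f_A = 23.053 / 88.921 = 0.2593

0.259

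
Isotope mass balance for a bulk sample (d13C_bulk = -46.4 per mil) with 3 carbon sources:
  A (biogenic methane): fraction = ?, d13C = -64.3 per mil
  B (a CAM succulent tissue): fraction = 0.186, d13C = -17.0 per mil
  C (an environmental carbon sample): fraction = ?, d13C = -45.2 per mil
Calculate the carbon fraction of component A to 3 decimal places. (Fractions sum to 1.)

Let f_A and f_C be the unknown fractions; fractions sum to 1 so f_A + f_C = 0.814.
Mass balance: Σ fᵢ·δᵢ = δ_bulk ⇒ f_A·(-64.3) + f_C·(-45.2) = -46.4 − (-3.162) = -43.238
Substitute f_C = 0.814 − f_A:
f_A·(-64.3 − -45.2) = -43.238 − 0.814×(-45.2) = -6.445
f_A = -6.445 / -19.1 = 0.3374

0.337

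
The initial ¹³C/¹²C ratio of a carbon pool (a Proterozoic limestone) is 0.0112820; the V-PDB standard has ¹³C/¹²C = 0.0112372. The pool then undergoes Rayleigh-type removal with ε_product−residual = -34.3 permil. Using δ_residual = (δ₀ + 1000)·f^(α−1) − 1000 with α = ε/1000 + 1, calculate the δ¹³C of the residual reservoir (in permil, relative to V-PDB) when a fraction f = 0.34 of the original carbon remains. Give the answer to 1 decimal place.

41.8 permil

δ₀ = (0.0112820/0.0112372 − 1)×1000 = (1.003987 − 1)×1000 = 3.987 permil
α − 1 = ε/1000 = -0.0343
f^(α−1) = 0.34^(-0.0343) = 1.037696
δ_res = (3.987 + 1000) × 1.037696 − 1000 = 1041.833 − 1000 = 41.83 permil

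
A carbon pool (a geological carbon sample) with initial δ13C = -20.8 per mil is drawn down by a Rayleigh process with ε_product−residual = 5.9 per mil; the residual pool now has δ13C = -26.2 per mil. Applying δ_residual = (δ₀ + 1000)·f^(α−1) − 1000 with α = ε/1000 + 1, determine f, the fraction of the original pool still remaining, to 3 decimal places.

α − 1 = ε/1000 = 0.0059
(δ_res + 1000)/(δ₀ + 1000) = (-26.2 + 1000)/(-20.8 + 1000) = 973.8/979.2 = 0.994485
f = 0.994485^(1/0.0059) = exp(ln(0.994485)/0.0059) = exp(-0.00553/0.0059)
f = exp(-0.9373) = 0.3917

0.392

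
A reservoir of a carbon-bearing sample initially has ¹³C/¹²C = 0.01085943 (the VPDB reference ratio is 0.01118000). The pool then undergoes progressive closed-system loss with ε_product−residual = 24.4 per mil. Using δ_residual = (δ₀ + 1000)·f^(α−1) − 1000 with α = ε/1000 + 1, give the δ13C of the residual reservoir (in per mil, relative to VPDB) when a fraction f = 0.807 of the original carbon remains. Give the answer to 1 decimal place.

-33.7 per mil

δ₀ = (0.01085943/0.01118000 − 1)×1000 = (0.971326 − 1)×1000 = -28.674 per mil
α − 1 = ε/1000 = 0.0244
f^(α−1) = 0.807^(0.0244) = 0.994782
δ_res = (-28.674 + 1000) × 0.994782 − 1000 = 966.258 − 1000 = -33.74 per mil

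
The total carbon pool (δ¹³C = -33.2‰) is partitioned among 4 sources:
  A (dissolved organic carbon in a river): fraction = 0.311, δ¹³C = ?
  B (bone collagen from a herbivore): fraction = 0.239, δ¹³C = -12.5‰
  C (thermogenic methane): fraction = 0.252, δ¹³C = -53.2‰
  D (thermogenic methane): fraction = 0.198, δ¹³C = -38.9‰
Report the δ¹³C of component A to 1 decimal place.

Isotope mass balance: δ_bulk = Σ fᵢ·δᵢ.
-33.2 = 0.311×δ_A + 0.239×(-12.5) + 0.252×(-53.2) + 0.198×(-38.9)
0.311·δ_A = -33.2 − (-24.096) = -9.104
δ_A = -9.104 / 0.311 = -29.27‰

-29.3‰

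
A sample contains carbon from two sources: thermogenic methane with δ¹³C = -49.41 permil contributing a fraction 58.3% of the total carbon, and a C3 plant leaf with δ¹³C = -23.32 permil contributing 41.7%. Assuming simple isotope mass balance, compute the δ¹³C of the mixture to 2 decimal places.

-38.53 permil

δ_mix = f_A·δ_A + f_B·δ_B
δ_mix = 0.583 × (-49.41) + 0.417 × (-23.32)
δ_mix = -28.806 + -9.724 = -38.530 permil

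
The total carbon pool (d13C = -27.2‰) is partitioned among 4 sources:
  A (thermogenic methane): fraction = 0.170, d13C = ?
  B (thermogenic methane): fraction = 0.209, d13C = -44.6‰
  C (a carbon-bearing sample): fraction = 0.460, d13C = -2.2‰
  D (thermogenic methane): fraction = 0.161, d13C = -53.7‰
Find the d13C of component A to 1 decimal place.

-48.4‰

Isotope mass balance: δ_bulk = Σ fᵢ·δᵢ.
-27.2 = 0.170×δ_A + 0.209×(-44.6) + 0.460×(-2.2) + 0.161×(-53.7)
0.170·δ_A = -27.2 − (-18.979) = -8.221
δ_A = -8.221 / 0.170 = -48.36‰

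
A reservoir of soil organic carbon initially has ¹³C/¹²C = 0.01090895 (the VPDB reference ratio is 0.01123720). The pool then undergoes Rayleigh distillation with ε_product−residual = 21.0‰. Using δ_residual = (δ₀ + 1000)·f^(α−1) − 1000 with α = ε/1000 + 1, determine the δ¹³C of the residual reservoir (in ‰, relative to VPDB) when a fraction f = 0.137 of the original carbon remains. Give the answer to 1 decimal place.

δ₀ = (0.01090895/0.01123720 − 1)×1000 = (0.970789 − 1)×1000 = -29.211‰
α − 1 = ε/1000 = 0.0210
f^(α−1) = 0.137^(0.0210) = 0.959116
δ_res = (-29.211 + 1000) × 0.959116 − 1000 = 931.099 − 1000 = -68.90‰

-68.9‰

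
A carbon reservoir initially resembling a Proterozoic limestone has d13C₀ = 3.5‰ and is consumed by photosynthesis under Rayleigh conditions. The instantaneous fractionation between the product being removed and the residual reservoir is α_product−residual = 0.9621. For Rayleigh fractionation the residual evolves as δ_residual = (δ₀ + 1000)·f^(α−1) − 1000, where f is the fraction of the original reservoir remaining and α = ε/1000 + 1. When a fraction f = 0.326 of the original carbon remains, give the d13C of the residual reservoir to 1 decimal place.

47.0‰

Rayleigh residual: δ_res = (δ₀ + 1000)·f^(α−1) − 1000
α − 1 = -0.03790
f^(α−1) = 0.326^(-0.03790) = 1.043396
δ_res = (3.5 + 1000) × 1.043396 − 1000 = 1047.048 − 1000 = 47.05‰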